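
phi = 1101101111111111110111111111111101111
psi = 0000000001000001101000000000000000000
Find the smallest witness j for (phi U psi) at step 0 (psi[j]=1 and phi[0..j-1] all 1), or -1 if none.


(phi U psi) at 0: need smallest j with psi[j]=1 and phi[i]=1 for all i in [0,j).
Scan from step 0:
  step 0: phi=1, psi=0 -> continue
  step 1: phi=1, psi=0 -> continue
  step 2: phi=0 -> phi-prefix broken from here
  step 9: psi=1 but phi already failed -> not a witness
  step 15: psi=1 but phi already failed -> not a witness
  step 16: psi=1 but phi already failed -> not a witness
  step 18: psi=1 but phi already failed -> not a witness
  end of trace: no witness -> -1
Witness step = -1

-1


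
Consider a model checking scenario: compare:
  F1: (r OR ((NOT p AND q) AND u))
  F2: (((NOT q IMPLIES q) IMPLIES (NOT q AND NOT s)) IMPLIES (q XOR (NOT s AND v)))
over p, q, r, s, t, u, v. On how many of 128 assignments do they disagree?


F1 = (r OR ((NOT p AND q) AND u))
F2 = (((NOT q IMPLIES q) IMPLIES (NOT q AND NOT s)) IMPLIES (q XOR (NOT s AND v)))
Evaluate both on each of 128 rows (bits = p,q,r,s,t,u,v):
  row 0 [0000000]: F1=0 F2=0 -> 0
  row 1 [0000001]: F1=0 F2=1 (differ) -> 1
  row 2 [0000010]: F1=0 F2=0 -> 0
  row 3 [0000011]: F1=0 F2=1 (differ) -> 1
  row 4 [0000100]: F1=0 F2=0 -> 0
  (every remaining row is evaluated the same way; all 128 results are listed next)
Full result column, 8 rows per line (p,q,r,s fixed per line; t,u,v runs 000..111 left to right):
  rows 0-7 [p,q,r,s=0000]: 01010101  (ones: 4)
  rows 8-15 [p,q,r,s=0001]: 00000000  (ones: 0)
  rows 16-23 [p,q,r,s=0010]: 10101010  (ones: 4)
  rows 24-31 [p,q,r,s=0011]: 11111111  (ones: 8)
  rows 32-39 [p,q,r,s=0100]: 11001100  (ones: 4)
  rows 40-47 [p,q,r,s=0101]: 11001100  (ones: 4)
  rows 48-55 [p,q,r,s=0110]: 00000000  (ones: 0)
  rows 56-63 [p,q,r,s=0111]: 00000000  (ones: 0)
  rows 64-71 [p,q,r,s=1000]: 01010101  (ones: 4)
  rows 72-79 [p,q,r,s=1001]: 00000000  (ones: 0)
  rows 80-87 [p,q,r,s=1010]: 10101010  (ones: 4)
  rows 88-95 [p,q,r,s=1011]: 11111111  (ones: 8)
  rows 96-103 [p,q,r,s=1100]: 11111111  (ones: 8)
  rows 104-111 [p,q,r,s=1101]: 11111111  (ones: 8)
  rows 112-119 [p,q,r,s=1110]: 00000000  (ones: 0)
  rows 120-127 [p,q,r,s=1111]: 00000000  (ones: 0)
Disagreements = 4+0+4+8+4+4+0+0+4+0+4+8+8+8+0+0 = 56

56


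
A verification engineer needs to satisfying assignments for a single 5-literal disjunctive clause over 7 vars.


Step 1: Total=2^7=128
Step 2: Unsat when all 5 false: 2^2=4
Step 3: Sat=128-4=124

124


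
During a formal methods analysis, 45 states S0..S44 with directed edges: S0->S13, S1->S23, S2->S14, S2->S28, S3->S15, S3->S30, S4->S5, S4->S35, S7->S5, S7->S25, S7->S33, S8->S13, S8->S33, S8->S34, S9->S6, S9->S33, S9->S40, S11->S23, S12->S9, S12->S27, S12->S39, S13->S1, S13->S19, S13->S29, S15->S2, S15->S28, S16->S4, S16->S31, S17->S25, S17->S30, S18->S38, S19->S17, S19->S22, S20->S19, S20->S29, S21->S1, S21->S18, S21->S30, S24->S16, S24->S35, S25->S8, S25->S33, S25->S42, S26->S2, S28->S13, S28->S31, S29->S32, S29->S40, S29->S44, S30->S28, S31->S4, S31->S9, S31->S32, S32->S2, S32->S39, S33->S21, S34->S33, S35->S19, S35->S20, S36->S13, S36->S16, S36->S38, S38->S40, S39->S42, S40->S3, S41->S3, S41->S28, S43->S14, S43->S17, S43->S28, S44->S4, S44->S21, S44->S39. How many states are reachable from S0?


BFS from S0:
  layer 0: {S0}
  layer 1: {S13}
  layer 2: {S1, S19, S29}
  layer 3: {S17, S22, S23, S32, S40, S44}
  layer 4: {S2, S3, S4, S21, S25, S30, S39}
  layer 5: {S5, S8, S14, S15, S18, S28, S33, S35, S42}
  layer 6: {S20, S31, S34, S38}
  layer 7: {S9}
  layer 8: {S6}
Reachable set: {S0, S1, S2, S3, S4, S5, S6, S8, S9, S13, S14, S15, S17, S18, S19, S20, S21, S22, S23, S25, S28, S29, S30, S31, S32, S33, S34, S35, S38, S39, S40, S42, S44}
Count = 33

33


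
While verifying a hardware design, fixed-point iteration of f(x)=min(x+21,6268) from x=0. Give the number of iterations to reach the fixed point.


Step 1: x=0, cap=6268, increment=21
Step 2: x grows by 21 each step until capped at 6268; fixed point is x=6268
Step 3: iterations = ceil(6268/21) = 299

299


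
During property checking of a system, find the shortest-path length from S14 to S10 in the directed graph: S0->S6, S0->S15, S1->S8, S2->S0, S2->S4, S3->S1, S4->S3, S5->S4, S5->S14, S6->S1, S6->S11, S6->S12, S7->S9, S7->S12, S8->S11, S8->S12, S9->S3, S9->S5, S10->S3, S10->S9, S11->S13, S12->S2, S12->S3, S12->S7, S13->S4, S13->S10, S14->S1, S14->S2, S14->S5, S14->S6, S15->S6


BFS layer-by-layer from S14:
  dist 0: {S14}
  dist 1: {S1, S2, S5, S6}
  dist 2: {S0, S4, S8, S11, S12}
  dist 3: {S3, S7, S13, S15}
  dist 4: {S9, S10}
  -> S10 reached at distance 4
Shortest path length = 4

4


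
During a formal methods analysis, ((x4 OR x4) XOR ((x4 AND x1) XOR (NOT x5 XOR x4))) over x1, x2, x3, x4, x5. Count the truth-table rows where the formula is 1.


Formula: ((x4 OR x4) XOR ((x4 AND x1) XOR (NOT x5 XOR x4))) over 5 vars (32 rows)
Evaluate each row (x1, x2, x3, x4, x5 as bits, MSB first):
  row 0 [00000]: ((0 OR 0) XOR ((0 AND 0) XOR (NOT 0 XOR 0))) -> 1
  row 1 [00001]: ((0 OR 0) XOR ((0 AND 0) XOR (NOT 1 XOR 0))) -> 0
  row 2 [00010]: ((1 OR 1) XOR ((1 AND 0) XOR (NOT 0 XOR 1))) -> 1
  row 3 [00011]: ((1 OR 1) XOR ((1 AND 0) XOR (NOT 1 XOR 1))) -> 0
  row 4 [00100]: ((0 OR 0) XOR ((0 AND 0) XOR (NOT 0 XOR 0))) -> 1
  row 5 [00101]: ((0 OR 0) XOR ((0 AND 0) XOR (NOT 1 XOR 0))) -> 0
  row 6 [00110]: ((1 OR 1) XOR ((1 AND 0) XOR (NOT 0 XOR 1))) -> 1
  row 7 [00111]: ((1 OR 1) XOR ((1 AND 0) XOR (NOT 1 XOR 1))) -> 0
  row 8 [01000]: ((0 OR 0) XOR ((0 AND 0) XOR (NOT 0 XOR 0))) -> 1
  row 9 [01001]: ((0 OR 0) XOR ((0 AND 0) XOR (NOT 1 XOR 0))) -> 0
  row 10 [01010]: ((1 OR 1) XOR ((1 AND 0) XOR (NOT 0 XOR 1))) -> 1
  row 11 [01011]: ((1 OR 1) XOR ((1 AND 0) XOR (NOT 1 XOR 1))) -> 0
  row 12 [01100]: ((0 OR 0) XOR ((0 AND 0) XOR (NOT 0 XOR 0))) -> 1
  row 13 [01101]: ((0 OR 0) XOR ((0 AND 0) XOR (NOT 1 XOR 0))) -> 0
  row 14 [01110]: ((1 OR 1) XOR ((1 AND 0) XOR (NOT 0 XOR 1))) -> 1
  row 15 [01111]: ((1 OR 1) XOR ((1 AND 0) XOR (NOT 1 XOR 1))) -> 0
  row 16 [10000]: ((0 OR 0) XOR ((0 AND 1) XOR (NOT 0 XOR 0))) -> 1
  row 17 [10001]: ((0 OR 0) XOR ((0 AND 1) XOR (NOT 1 XOR 0))) -> 0
  row 18 [10010]: ((1 OR 1) XOR ((1 AND 1) XOR (NOT 0 XOR 1))) -> 0
  row 19 [10011]: ((1 OR 1) XOR ((1 AND 1) XOR (NOT 1 XOR 1))) -> 1
  row 20 [10100]: ((0 OR 0) XOR ((0 AND 1) XOR (NOT 0 XOR 0))) -> 1
  row 21 [10101]: ((0 OR 0) XOR ((0 AND 1) XOR (NOT 1 XOR 0))) -> 0
  row 22 [10110]: ((1 OR 1) XOR ((1 AND 1) XOR (NOT 0 XOR 1))) -> 0
  row 23 [10111]: ((1 OR 1) XOR ((1 AND 1) XOR (NOT 1 XOR 1))) -> 1
  row 24 [11000]: ((0 OR 0) XOR ((0 AND 1) XOR (NOT 0 XOR 0))) -> 1
  row 25 [11001]: ((0 OR 0) XOR ((0 AND 1) XOR (NOT 1 XOR 0))) -> 0
  row 26 [11010]: ((1 OR 1) XOR ((1 AND 1) XOR (NOT 0 XOR 1))) -> 0
  row 27 [11011]: ((1 OR 1) XOR ((1 AND 1) XOR (NOT 1 XOR 1))) -> 1
  row 28 [11100]: ((0 OR 0) XOR ((0 AND 1) XOR (NOT 0 XOR 0))) -> 1
  row 29 [11101]: ((0 OR 0) XOR ((0 AND 1) XOR (NOT 1 XOR 0))) -> 0
  row 30 [11110]: ((1 OR 1) XOR ((1 AND 1) XOR (NOT 0 XOR 1))) -> 0
  row 31 [11111]: ((1 OR 1) XOR ((1 AND 1) XOR (NOT 1 XOR 1))) -> 1
Full result column, 8 rows per line (x1,x2 fixed per line; x3,x4,x5 runs 000..111 left to right):
  rows 0-7 [x1,x2=00]: 10101010  (ones: 4)
  rows 8-15 [x1,x2=01]: 10101010  (ones: 4)
  rows 16-23 [x1,x2=10]: 10011001  (ones: 4)
  rows 24-31 [x1,x2=11]: 10011001  (ones: 4)
Count of 1-rows = 4+4+4+4 = 16

16


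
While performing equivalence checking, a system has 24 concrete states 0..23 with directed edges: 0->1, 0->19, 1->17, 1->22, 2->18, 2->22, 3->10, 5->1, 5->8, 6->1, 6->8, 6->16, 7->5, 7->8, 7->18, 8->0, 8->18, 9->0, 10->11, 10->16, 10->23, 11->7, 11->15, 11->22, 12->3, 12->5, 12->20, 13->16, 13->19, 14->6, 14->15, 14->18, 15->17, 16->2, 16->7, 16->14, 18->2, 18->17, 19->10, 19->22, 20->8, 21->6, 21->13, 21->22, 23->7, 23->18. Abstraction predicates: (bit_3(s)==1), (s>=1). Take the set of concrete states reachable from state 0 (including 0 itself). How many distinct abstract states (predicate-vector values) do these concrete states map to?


BFS from 0:
Concrete reachable: {0, 1, 2, 5, 6, 7, 8, 10, 11, 14, 15, 16, 17, 18, 19, 22, 23}
Abstract via predicates (bit_3(s)==1), (s>=1):
  (0,0) <- {0}
  (0,1) <- {1, 2, 5, 6, 7, 16, 17, 18, 19, 22, 23}
  (1,1) <- {8, 10, 11, 14, 15}
Distinct abstract states = 3

3


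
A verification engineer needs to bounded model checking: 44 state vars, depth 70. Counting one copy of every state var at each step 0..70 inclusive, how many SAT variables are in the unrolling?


BMC unrolls to depth k, creating one copy of each state var for steps 0..k.
Step count = 70 + 1 = 71 (steps 0 through 70)
Vars per step = 44
Total = 44 * 71 = 3124

3124


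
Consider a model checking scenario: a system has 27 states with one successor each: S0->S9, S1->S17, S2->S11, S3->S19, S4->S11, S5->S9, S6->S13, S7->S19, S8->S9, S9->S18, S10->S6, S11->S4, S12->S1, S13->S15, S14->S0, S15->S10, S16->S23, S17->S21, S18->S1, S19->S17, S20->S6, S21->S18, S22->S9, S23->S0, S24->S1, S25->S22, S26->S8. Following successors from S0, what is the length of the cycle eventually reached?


Trace from S0 until a state repeats:
  S0 -> S9 -> S18 -> S1 -> S17 -> S21 -> S18
S18 first seen at step 2, revisited at step 6.
Cycle length = 6 - 2 = 4

4


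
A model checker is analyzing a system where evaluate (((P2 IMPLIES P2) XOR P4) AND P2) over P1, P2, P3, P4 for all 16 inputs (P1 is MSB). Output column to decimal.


Formula: (((P2 IMPLIES P2) XOR P4) AND P2) over P1, P2, P3, P4 (16 rows)
Evaluate each row (bits = P1,P2,P3,P4, MSB first):
  row 0 [0000]: (((0 IMPLIES 0) XOR 0) AND 0) -> 0
  row 1 [0001]: (((0 IMPLIES 0) XOR 1) AND 0) -> 0
  row 2 [0010]: (((0 IMPLIES 0) XOR 0) AND 0) -> 0
  row 3 [0011]: (((0 IMPLIES 0) XOR 1) AND 0) -> 0
  row 4 [0100]: (((1 IMPLIES 1) XOR 0) AND 1) -> 1
  row 5 [0101]: (((1 IMPLIES 1) XOR 1) AND 1) -> 0
  row 6 [0110]: (((1 IMPLIES 1) XOR 0) AND 1) -> 1
  row 7 [0111]: (((1 IMPLIES 1) XOR 1) AND 1) -> 0
  row 8 [1000]: (((0 IMPLIES 0) XOR 0) AND 0) -> 0
  row 9 [1001]: (((0 IMPLIES 0) XOR 1) AND 0) -> 0
  row 10 [1010]: (((0 IMPLIES 0) XOR 0) AND 0) -> 0
  row 11 [1011]: (((0 IMPLIES 0) XOR 1) AND 0) -> 0
  row 12 [1100]: (((1 IMPLIES 1) XOR 0) AND 1) -> 1
  row 13 [1101]: (((1 IMPLIES 1) XOR 1) AND 1) -> 0
  row 14 [1110]: (((1 IMPLIES 1) XOR 0) AND 1) -> 1
  row 15 [1111]: (((1 IMPLIES 1) XOR 1) AND 1) -> 0
Full result column, 4 rows per line (P1,P2 fixed per line; P3,P4 runs 00..11 left to right):
  rows 0-3 [P1,P2=00]: 0000  = hex 0
  rows 4-7 [P1,P2=01]: 1010  = hex A
  rows 8-11 [P1,P2=10]: 0000  = hex 0
  rows 12-15 [P1,P2=11]: 1010  = hex A
Output column (row 0 .. row 15) = 0000101000001010
Output column grouped in 4s = 0000 1010 0000 1010 = 0x0A0A
Convert to decimal digit by digit (value = value*16 + digit):
  0 -> 0
  0*16 + 10 (A) = 10
  10*16 + 0 = 160
  160*16 + 10 (A) = 2570
Decimal = 2570

2570


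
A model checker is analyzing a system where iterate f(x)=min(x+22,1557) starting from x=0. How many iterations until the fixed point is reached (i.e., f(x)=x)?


Step 1: x=0, cap=1557, increment=22
Step 2: x grows by 22 each step until capped at 1557; fixed point is x=1557
Step 3: iterations = ceil(1557/22) = 71

71


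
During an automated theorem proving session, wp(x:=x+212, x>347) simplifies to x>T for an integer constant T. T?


Formula: wp(x:=E, P) = P[E/x] (substitute E for x in postcondition)
Step 1: Postcondition: x>347
Step 2: Substitute x+212 for x: x+212>347
Step 3: Solve for x: x > 347-212 = 135

135


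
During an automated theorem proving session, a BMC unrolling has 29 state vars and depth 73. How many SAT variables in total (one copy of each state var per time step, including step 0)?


BMC unrolls to depth k, creating one copy of each state var for steps 0..k.
Step count = 73 + 1 = 74 (steps 0 through 73)
Vars per step = 29
Total = 29 * 74 = 2146

2146


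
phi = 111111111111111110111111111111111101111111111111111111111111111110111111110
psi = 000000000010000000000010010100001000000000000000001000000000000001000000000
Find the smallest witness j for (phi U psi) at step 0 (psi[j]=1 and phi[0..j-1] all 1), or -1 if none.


(phi U psi) at 0: need smallest j with psi[j]=1 and phi[i]=1 for all i in [0,j).
Scan from step 0:
  step 0: phi=1, psi=0 -> continue
  step 1: phi=1, psi=0 -> continue
  step 2: phi=1, psi=0 -> continue
  step 3: phi=1, psi=0 -> continue
  step 10: psi=1 and phi held for [0,10) -> witness found
Witness step = 10

10


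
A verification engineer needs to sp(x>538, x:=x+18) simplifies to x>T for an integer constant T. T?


Formula: sp(P, x:=E) = exists old_x. (x = E[old_x/x]) AND P[old_x/x] (old_x is the value of x before the assignment; eliminate old_x by solving x = E[old_x/x] for old_x)
Step 1: Precondition P: x>538, i.e. old_x > 538
Step 2: Assignment gives x = old_x + 18, so old_x = x - 18
Step 3: Substitute into P: x - 18 > 538
Step 4: Simplify: x > 538+18 = 556

556


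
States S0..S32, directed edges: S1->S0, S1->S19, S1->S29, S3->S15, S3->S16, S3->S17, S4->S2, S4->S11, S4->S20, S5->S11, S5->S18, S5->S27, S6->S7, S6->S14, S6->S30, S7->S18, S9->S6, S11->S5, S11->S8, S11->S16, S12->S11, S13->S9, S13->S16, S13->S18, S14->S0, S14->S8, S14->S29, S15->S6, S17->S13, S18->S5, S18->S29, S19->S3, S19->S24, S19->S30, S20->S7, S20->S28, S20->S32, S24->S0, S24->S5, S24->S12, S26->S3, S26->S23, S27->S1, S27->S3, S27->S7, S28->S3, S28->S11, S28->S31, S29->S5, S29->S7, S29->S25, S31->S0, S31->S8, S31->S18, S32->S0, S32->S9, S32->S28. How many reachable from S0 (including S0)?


BFS from S0:
  layer 0: {S0}
Reachable set: {S0}
Count = 1

1


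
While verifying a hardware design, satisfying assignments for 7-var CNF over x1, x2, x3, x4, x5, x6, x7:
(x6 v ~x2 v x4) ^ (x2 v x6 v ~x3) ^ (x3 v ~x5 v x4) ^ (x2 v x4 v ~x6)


CNF with 4 clauses over 7 vars (128 assignments).
An assignment satisfies CNF iff every clause has >=1 true literal.
Check each row (bits = x1,x2,x3,x4,x5,x6,x7; clause T/F shown):
  row 0 [0000000]: clauses=TTTT -> 1
  row 1 [0000001]: clauses=TTTT -> 1
  row 2 [0000010]: clauses=TTTF -> 0
  row 3 [0000011]: clauses=TTTF -> 0
  row 4 [0000100]: clauses=TTFT -> 0
  (every remaining row is evaluated the same way; all 128 results are listed next)
Full result column, 8 rows per line (x1,x2,x3,x4 fixed per line; x5,x6,x7 runs 000..111 left to right):
  rows 0-7 [x1,x2,x3,x4=0000]: 11000000  (ones: 2)
  rows 8-15 [x1,x2,x3,x4=0001]: 11111111  (ones: 8)
  rows 16-23 [x1,x2,x3,x4=0010]: 00000000  (ones: 0)
  rows 24-31 [x1,x2,x3,x4=0011]: 00110011  (ones: 4)
  rows 32-39 [x1,x2,x3,x4=0100]: 00110000  (ones: 2)
  rows 40-47 [x1,x2,x3,x4=0101]: 11111111  (ones: 8)
  rows 48-55 [x1,x2,x3,x4=0110]: 00110011  (ones: 4)
  rows 56-63 [x1,x2,x3,x4=0111]: 11111111  (ones: 8)
  rows 64-71 [x1,x2,x3,x4=1000]: 11000000  (ones: 2)
  rows 72-79 [x1,x2,x3,x4=1001]: 11111111  (ones: 8)
  rows 80-87 [x1,x2,x3,x4=1010]: 00000000  (ones: 0)
  rows 88-95 [x1,x2,x3,x4=1011]: 00110011  (ones: 4)
  rows 96-103 [x1,x2,x3,x4=1100]: 00110000  (ones: 2)
  rows 104-111 [x1,x2,x3,x4=1101]: 11111111  (ones: 8)
  rows 112-119 [x1,x2,x3,x4=1110]: 00110011  (ones: 4)
  rows 120-127 [x1,x2,x3,x4=1111]: 11111111  (ones: 8)
Satisfying assignments = 2+8+0+4+2+8+4+8+2+8+0+4+2+8+4+8 = 72

72


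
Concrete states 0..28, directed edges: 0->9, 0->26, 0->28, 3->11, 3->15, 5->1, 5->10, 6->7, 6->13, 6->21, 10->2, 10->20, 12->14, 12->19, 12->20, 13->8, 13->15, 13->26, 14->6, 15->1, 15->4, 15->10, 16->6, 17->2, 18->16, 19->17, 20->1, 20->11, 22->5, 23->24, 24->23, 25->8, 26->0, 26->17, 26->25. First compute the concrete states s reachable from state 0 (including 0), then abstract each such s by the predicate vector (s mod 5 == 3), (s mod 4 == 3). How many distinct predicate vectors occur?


BFS from 0:
Concrete reachable: {0, 2, 8, 9, 17, 25, 26, 28}
Abstract via predicates (s mod 5 == 3), (s mod 4 == 3):
  (0,0) <- {0, 2, 9, 17, 25, 26}
  (1,0) <- {8, 28}
Distinct abstract states = 2

2


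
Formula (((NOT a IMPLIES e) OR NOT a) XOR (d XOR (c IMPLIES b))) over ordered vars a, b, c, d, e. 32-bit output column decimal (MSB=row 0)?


Formula: (((NOT a IMPLIES e) OR NOT a) XOR (d XOR (c IMPLIES b))) over a, b, c, d, e (32 rows)
Evaluate each row (bits = a,b,c,d,e, MSB first):
  row 0 [00000]: (((NOT 0 IMPLIES 0) OR NOT 0) XOR (0 XOR (0 IMPLIES 0))) -> 0
  row 1 [00001]: (((NOT 0 IMPLIES 1) OR NOT 0) XOR (0 XOR (0 IMPLIES 0))) -> 0
  row 2 [00010]: (((NOT 0 IMPLIES 0) OR NOT 0) XOR (1 XOR (0 IMPLIES 0))) -> 1
  row 3 [00011]: (((NOT 0 IMPLIES 1) OR NOT 0) XOR (1 XOR (0 IMPLIES 0))) -> 1
  row 4 [00100]: (((NOT 0 IMPLIES 0) OR NOT 0) XOR (0 XOR (1 IMPLIES 0))) -> 1
  row 5 [00101]: (((NOT 0 IMPLIES 1) OR NOT 0) XOR (0 XOR (1 IMPLIES 0))) -> 1
  row 6 [00110]: (((NOT 0 IMPLIES 0) OR NOT 0) XOR (1 XOR (1 IMPLIES 0))) -> 0
  row 7 [00111]: (((NOT 0 IMPLIES 1) OR NOT 0) XOR (1 XOR (1 IMPLIES 0))) -> 0
  row 8 [01000]: (((NOT 0 IMPLIES 0) OR NOT 0) XOR (0 XOR (0 IMPLIES 1))) -> 0
  row 9 [01001]: (((NOT 0 IMPLIES 1) OR NOT 0) XOR (0 XOR (0 IMPLIES 1))) -> 0
  row 10 [01010]: (((NOT 0 IMPLIES 0) OR NOT 0) XOR (1 XOR (0 IMPLIES 1))) -> 1
  row 11 [01011]: (((NOT 0 IMPLIES 1) OR NOT 0) XOR (1 XOR (0 IMPLIES 1))) -> 1
  row 12 [01100]: (((NOT 0 IMPLIES 0) OR NOT 0) XOR (0 XOR (1 IMPLIES 1))) -> 0
  row 13 [01101]: (((NOT 0 IMPLIES 1) OR NOT 0) XOR (0 XOR (1 IMPLIES 1))) -> 0
  row 14 [01110]: (((NOT 0 IMPLIES 0) OR NOT 0) XOR (1 XOR (1 IMPLIES 1))) -> 1
  row 15 [01111]: (((NOT 0 IMPLIES 1) OR NOT 0) XOR (1 XOR (1 IMPLIES 1))) -> 1
  row 16 [10000]: (((NOT 1 IMPLIES 0) OR NOT 1) XOR (0 XOR (0 IMPLIES 0))) -> 0
  row 17 [10001]: (((NOT 1 IMPLIES 1) OR NOT 1) XOR (0 XOR (0 IMPLIES 0))) -> 0
  row 18 [10010]: (((NOT 1 IMPLIES 0) OR NOT 1) XOR (1 XOR (0 IMPLIES 0))) -> 1
  row 19 [10011]: (((NOT 1 IMPLIES 1) OR NOT 1) XOR (1 XOR (0 IMPLIES 0))) -> 1
  row 20 [10100]: (((NOT 1 IMPLIES 0) OR NOT 1) XOR (0 XOR (1 IMPLIES 0))) -> 1
  row 21 [10101]: (((NOT 1 IMPLIES 1) OR NOT 1) XOR (0 XOR (1 IMPLIES 0))) -> 1
  row 22 [10110]: (((NOT 1 IMPLIES 0) OR NOT 1) XOR (1 XOR (1 IMPLIES 0))) -> 0
  row 23 [10111]: (((NOT 1 IMPLIES 1) OR NOT 1) XOR (1 XOR (1 IMPLIES 0))) -> 0
  row 24 [11000]: (((NOT 1 IMPLIES 0) OR NOT 1) XOR (0 XOR (0 IMPLIES 1))) -> 0
  row 25 [11001]: (((NOT 1 IMPLIES 1) OR NOT 1) XOR (0 XOR (0 IMPLIES 1))) -> 0
  row 26 [11010]: (((NOT 1 IMPLIES 0) OR NOT 1) XOR (1 XOR (0 IMPLIES 1))) -> 1
  row 27 [11011]: (((NOT 1 IMPLIES 1) OR NOT 1) XOR (1 XOR (0 IMPLIES 1))) -> 1
  row 28 [11100]: (((NOT 1 IMPLIES 0) OR NOT 1) XOR (0 XOR (1 IMPLIES 1))) -> 0
  row 29 [11101]: (((NOT 1 IMPLIES 1) OR NOT 1) XOR (0 XOR (1 IMPLIES 1))) -> 0
  row 30 [11110]: (((NOT 1 IMPLIES 0) OR NOT 1) XOR (1 XOR (1 IMPLIES 1))) -> 1
  row 31 [11111]: (((NOT 1 IMPLIES 1) OR NOT 1) XOR (1 XOR (1 IMPLIES 1))) -> 1
Full result column, 4 rows per line (a,b,c fixed per line; d,e runs 00..11 left to right):
  rows 0-3 [a,b,c=000]: 0011  = hex 3
  rows 4-7 [a,b,c=001]: 1100  = hex C
  rows 8-11 [a,b,c=010]: 0011  = hex 3
  rows 12-15 [a,b,c=011]: 0011  = hex 3
  rows 16-19 [a,b,c=100]: 0011  = hex 3
  rows 20-23 [a,b,c=101]: 1100  = hex C
  rows 24-27 [a,b,c=110]: 0011  = hex 3
  rows 28-31 [a,b,c=111]: 0011  = hex 3
Output column (row 0 .. row 31) = 00111100001100110011110000110011
Output column grouped in 4s = 0011 1100 0011 0011 0011 1100 0011 0011 = 0x3C333C33
Convert to decimal digit by digit (value = value*16 + digit):
  3 -> 3
  3*16 + 12 (C) = 60
  60*16 + 3 = 963
  963*16 + 3 = 15411
  15411*16 + 3 = 246579
  246579*16 + 12 (C) = 3945276
  3945276*16 + 3 = 63124419
  63124419*16 + 3 = 1009990707
Decimal = 1009990707

1009990707


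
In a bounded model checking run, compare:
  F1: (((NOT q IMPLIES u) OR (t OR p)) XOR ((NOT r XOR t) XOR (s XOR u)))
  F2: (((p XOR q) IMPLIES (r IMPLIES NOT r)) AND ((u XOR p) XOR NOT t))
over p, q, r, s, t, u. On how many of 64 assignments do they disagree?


F1 = (((NOT q IMPLIES u) OR (t OR p)) XOR ((NOT r XOR t) XOR (s XOR u)))
F2 = (((p XOR q) IMPLIES (r IMPLIES NOT r)) AND ((u XOR p) XOR NOT t))
Evaluate both on each of 64 rows (bits = p,q,r,s,t,u):
  row 0 [000000]: F1=1 F2=1 -> 0
  row 1 [000001]: F1=1 F2=0 (differ) -> 1
  row 2 [000010]: F1=1 F2=0 (differ) -> 1
  row 3 [000011]: F1=0 F2=1 (differ) -> 1
  row 4 [000100]: F1=0 F2=1 (differ) -> 1
  (every remaining row is evaluated the same way; all 64 results are listed next)
Full result column, 8 rows per line (p,q,r fixed per line; s,t,u runs 000..111 left to right):
  rows 0-7 [p,q,r=000]: 01111000  (ones: 4)
  rows 8-15 [p,q,r=001]: 10000111  (ones: 4)
  rows 16-23 [p,q,r=010]: 11110000  (ones: 4)
  rows 24-31 [p,q,r=011]: 10010110  (ones: 4)
  rows 32-39 [p,q,r=100]: 00001111  (ones: 4)
  rows 40-47 [p,q,r=101]: 10010110  (ones: 4)
  rows 48-55 [p,q,r=110]: 00001111  (ones: 4)
  rows 56-63 [p,q,r=111]: 11110000  (ones: 4)
Disagreements = 4+4+4+4+4+4+4+4 = 32

32


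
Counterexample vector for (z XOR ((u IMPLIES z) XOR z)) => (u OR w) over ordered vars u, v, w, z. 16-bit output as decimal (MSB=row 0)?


F1 = (z XOR ((u IMPLIES z) XOR z))
F2 = (u OR w)
Counterexample to F1=>F2 is where F1=1 and F2=0.
Evaluate each row (bits = u,v,w,z, MSB first):
  row 0 [0000]: F1=1 F2=0 -> F1&~F2 -> 1
  row 1 [0001]: F1=1 F2=0 -> F1&~F2 -> 1
  row 2 [0010]: F1=1 F2=1 -> F1&~F2 -> 0
  row 3 [0011]: F1=1 F2=1 -> F1&~F2 -> 0
  row 4 [0100]: F1=1 F2=0 -> F1&~F2 -> 1
  row 5 [0101]: F1=1 F2=0 -> F1&~F2 -> 1
  row 6 [0110]: F1=1 F2=1 -> F1&~F2 -> 0
  row 7 [0111]: F1=1 F2=1 -> F1&~F2 -> 0
  row 8 [1000]: F1=0 F2=1 -> F1&~F2 -> 0
  row 9 [1001]: F1=1 F2=1 -> F1&~F2 -> 0
  row 10 [1010]: F1=0 F2=1 -> F1&~F2 -> 0
  row 11 [1011]: F1=1 F2=1 -> F1&~F2 -> 0
  row 12 [1100]: F1=0 F2=1 -> F1&~F2 -> 0
  row 13 [1101]: F1=1 F2=1 -> F1&~F2 -> 0
  row 14 [1110]: F1=0 F2=1 -> F1&~F2 -> 0
  row 15 [1111]: F1=1 F2=1 -> F1&~F2 -> 0
Full result column, 4 rows per line (u,v fixed per line; w,z runs 00..11 left to right):
  rows 0-3 [u,v=00]: 1100  = hex C
  rows 4-7 [u,v=01]: 1100  = hex C
  rows 8-11 [u,v=10]: 0000  = hex 0
  rows 12-15 [u,v=11]: 0000  = hex 0
Counterexample vector (row 0 .. row 15) = 1100110000000000
Output column grouped in 4s = 1100 1100 0000 0000 = 0xCC00
Convert to decimal digit by digit (value = value*16 + digit):
  C -> 12
  12*16 + 12 (C) = 204
  204*16 + 0 = 3264
  3264*16 + 0 = 52224
Decimal = 52224

52224


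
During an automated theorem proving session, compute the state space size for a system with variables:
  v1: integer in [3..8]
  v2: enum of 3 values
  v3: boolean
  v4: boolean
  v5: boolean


State space = product of domain sizes of all variables.
Domain sizes:
  v1 (integer in [3..8]): 6
  v2 (enum of 3 values): 3
  v3 (boolean): 2
  v4 (boolean): 2
  v5 (boolean): 2
Product = 6 * 3 * 2 * 2 * 2 = 144

144


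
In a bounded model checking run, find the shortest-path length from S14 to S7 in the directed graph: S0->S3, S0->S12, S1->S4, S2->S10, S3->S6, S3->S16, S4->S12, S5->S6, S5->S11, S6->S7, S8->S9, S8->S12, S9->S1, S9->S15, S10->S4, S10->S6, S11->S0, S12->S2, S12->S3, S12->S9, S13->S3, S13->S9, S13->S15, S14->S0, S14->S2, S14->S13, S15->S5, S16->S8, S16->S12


BFS layer-by-layer from S14:
  dist 0: {S14}
  dist 1: {S0, S2, S13}
  dist 2: {S3, S9, S10, S12, S15}
  dist 3: {S1, S4, S5, S6, S16}
  dist 4: {S7, S8, S11}
  -> S7 reached at distance 4
Shortest path length = 4

4


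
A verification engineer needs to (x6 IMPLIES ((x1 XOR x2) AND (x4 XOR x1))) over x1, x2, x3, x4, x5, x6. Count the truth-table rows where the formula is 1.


Formula: (x6 IMPLIES ((x1 XOR x2) AND (x4 XOR x1))) over 6 vars (64 rows)
Evaluate each row (x1, x2, x3, x4, x5, x6 as bits, MSB first):
  row 0 [000000]: (0 IMPLIES ((0 XOR 0) AND (0 XOR 0))) -> 1
  row 1 [000001]: (1 IMPLIES ((0 XOR 0) AND (0 XOR 0))) -> 0
  row 2 [000010]: (0 IMPLIES ((0 XOR 0) AND (0 XOR 0))) -> 1
  row 3 [000011]: (1 IMPLIES ((0 XOR 0) AND (0 XOR 0))) -> 0
  row 4 [000100]: (0 IMPLIES ((0 XOR 0) AND (1 XOR 0))) -> 1
  (every remaining row is evaluated the same way; all 64 results are listed next)
Full result column, 8 rows per line (x1,x2,x3 fixed per line; x4,x5,x6 runs 000..111 left to right):
  rows 0-7 [x1,x2,x3=000]: 10101010  (ones: 4)
  rows 8-15 [x1,x2,x3=001]: 10101010  (ones: 4)
  rows 16-23 [x1,x2,x3=010]: 10101111  (ones: 6)
  rows 24-31 [x1,x2,x3=011]: 10101111  (ones: 6)
  rows 32-39 [x1,x2,x3=100]: 11111010  (ones: 6)
  rows 40-47 [x1,x2,x3=101]: 11111010  (ones: 6)
  rows 48-55 [x1,x2,x3=110]: 10101010  (ones: 4)
  rows 56-63 [x1,x2,x3=111]: 10101010  (ones: 4)
Count of 1-rows = 4+4+6+6+6+6+4+4 = 40

40


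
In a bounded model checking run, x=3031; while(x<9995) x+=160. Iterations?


Step 1: x goes from 3031 toward 9995 by 160; the body runs while x<9995, so iterations = ceil((bound-start)/step)
Step 2: Distance=6964
Step 3: ceil(6964/160)=44

44


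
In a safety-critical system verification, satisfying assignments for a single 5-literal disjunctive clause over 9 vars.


Step 1: Total=2^9=512
Step 2: Unsat when all 5 false: 2^4=16
Step 3: Sat=512-16=496

496


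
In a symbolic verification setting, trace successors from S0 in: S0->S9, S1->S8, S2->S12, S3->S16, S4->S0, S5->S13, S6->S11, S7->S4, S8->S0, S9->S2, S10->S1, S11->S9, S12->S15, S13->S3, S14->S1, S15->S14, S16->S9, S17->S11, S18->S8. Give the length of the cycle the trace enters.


Trace from S0 until a state repeats:
  S0 -> S9 -> S2 -> S12 -> S15 -> S14 -> S1 -> S8 -> S0
S0 first seen at step 0, revisited at step 8.
Cycle length = 8 - 0 = 8

8


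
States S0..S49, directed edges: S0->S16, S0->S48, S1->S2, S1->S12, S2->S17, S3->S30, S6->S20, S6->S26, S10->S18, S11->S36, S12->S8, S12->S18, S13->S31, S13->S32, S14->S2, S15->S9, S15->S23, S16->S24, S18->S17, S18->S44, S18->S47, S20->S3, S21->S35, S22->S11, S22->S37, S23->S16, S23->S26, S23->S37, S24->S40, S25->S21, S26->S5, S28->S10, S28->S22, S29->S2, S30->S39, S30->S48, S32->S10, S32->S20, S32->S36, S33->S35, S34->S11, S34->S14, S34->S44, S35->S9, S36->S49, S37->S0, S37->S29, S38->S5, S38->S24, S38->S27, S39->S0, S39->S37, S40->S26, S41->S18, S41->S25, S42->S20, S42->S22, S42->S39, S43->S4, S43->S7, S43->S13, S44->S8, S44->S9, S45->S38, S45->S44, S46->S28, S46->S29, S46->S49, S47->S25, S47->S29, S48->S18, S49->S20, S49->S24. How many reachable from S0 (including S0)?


BFS from S0:
  layer 0: {S0}
  layer 1: {S16, S48}
  layer 2: {S18, S24}
  layer 3: {S17, S40, S44, S47}
  layer 4: {S8, S9, S25, S26, S29}
  layer 5: {S2, S5, S21}
  layer 6: {S35}
Reachable set: {S0, S2, S5, S8, S9, S16, S17, S18, S21, S24, S25, S26, S29, S35, S40, S44, S47, S48}
Count = 18

18


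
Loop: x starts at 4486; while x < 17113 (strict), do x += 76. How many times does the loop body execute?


Step 1: x goes from 4486 toward 17113 by 76; the body runs while x<17113, so iterations = ceil((bound-start)/step)
Step 2: Distance=12627
Step 3: ceil(12627/76)=167

167


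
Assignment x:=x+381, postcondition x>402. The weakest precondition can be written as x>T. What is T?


Formula: wp(x:=E, P) = P[E/x] (substitute E for x in postcondition)
Step 1: Postcondition: x>402
Step 2: Substitute x+381 for x: x+381>402
Step 3: Solve for x: x > 402-381 = 21

21


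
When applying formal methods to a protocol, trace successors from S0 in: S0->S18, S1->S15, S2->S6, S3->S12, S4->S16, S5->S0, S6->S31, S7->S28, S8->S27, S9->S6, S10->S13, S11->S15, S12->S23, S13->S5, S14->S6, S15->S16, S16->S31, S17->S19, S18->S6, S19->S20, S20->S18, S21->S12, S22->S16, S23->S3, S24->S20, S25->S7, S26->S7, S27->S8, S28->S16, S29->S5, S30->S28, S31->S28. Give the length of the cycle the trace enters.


Trace from S0 until a state repeats:
  S0 -> S18 -> S6 -> S31 -> S28 -> S16 -> S31
S31 first seen at step 3, revisited at step 6.
Cycle length = 6 - 3 = 3

3


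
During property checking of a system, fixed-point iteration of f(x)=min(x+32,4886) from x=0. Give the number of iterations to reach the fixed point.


Step 1: x=0, cap=4886, increment=32
Step 2: x grows by 32 each step until capped at 4886; fixed point is x=4886
Step 3: iterations = ceil(4886/32) = 153

153


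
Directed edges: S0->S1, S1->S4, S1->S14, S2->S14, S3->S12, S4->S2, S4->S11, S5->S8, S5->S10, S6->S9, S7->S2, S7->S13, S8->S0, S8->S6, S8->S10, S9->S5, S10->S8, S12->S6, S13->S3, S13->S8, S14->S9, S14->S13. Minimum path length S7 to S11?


BFS layer-by-layer from S7:
  dist 0: {S7}
  dist 1: {S2, S13}
  dist 2: {S3, S8, S14}
  dist 3: {S0, S6, S9, S10, S12}
  dist 4: {S1, S5}
  dist 5: {S4}
  dist 6: {S11}
  -> S11 reached at distance 6
Shortest path length = 6

6


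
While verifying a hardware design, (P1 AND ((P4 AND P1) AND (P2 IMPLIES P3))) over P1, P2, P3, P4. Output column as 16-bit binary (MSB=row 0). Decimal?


Formula: (P1 AND ((P4 AND P1) AND (P2 IMPLIES P3))) over P1, P2, P3, P4 (16 rows)
Evaluate each row (bits = P1,P2,P3,P4, MSB first):
  row 0 [0000]: (0 AND ((0 AND 0) AND (0 IMPLIES 0))) -> 0
  row 1 [0001]: (0 AND ((1 AND 0) AND (0 IMPLIES 0))) -> 0
  row 2 [0010]: (0 AND ((0 AND 0) AND (0 IMPLIES 1))) -> 0
  row 3 [0011]: (0 AND ((1 AND 0) AND (0 IMPLIES 1))) -> 0
  row 4 [0100]: (0 AND ((0 AND 0) AND (1 IMPLIES 0))) -> 0
  row 5 [0101]: (0 AND ((1 AND 0) AND (1 IMPLIES 0))) -> 0
  row 6 [0110]: (0 AND ((0 AND 0) AND (1 IMPLIES 1))) -> 0
  row 7 [0111]: (0 AND ((1 AND 0) AND (1 IMPLIES 1))) -> 0
  row 8 [1000]: (1 AND ((0 AND 1) AND (0 IMPLIES 0))) -> 0
  row 9 [1001]: (1 AND ((1 AND 1) AND (0 IMPLIES 0))) -> 1
  row 10 [1010]: (1 AND ((0 AND 1) AND (0 IMPLIES 1))) -> 0
  row 11 [1011]: (1 AND ((1 AND 1) AND (0 IMPLIES 1))) -> 1
  row 12 [1100]: (1 AND ((0 AND 1) AND (1 IMPLIES 0))) -> 0
  row 13 [1101]: (1 AND ((1 AND 1) AND (1 IMPLIES 0))) -> 0
  row 14 [1110]: (1 AND ((0 AND 1) AND (1 IMPLIES 1))) -> 0
  row 15 [1111]: (1 AND ((1 AND 1) AND (1 IMPLIES 1))) -> 1
Full result column, 4 rows per line (P1,P2 fixed per line; P3,P4 runs 00..11 left to right):
  rows 0-3 [P1,P2=00]: 0000  = hex 0
  rows 4-7 [P1,P2=01]: 0000  = hex 0
  rows 8-11 [P1,P2=10]: 0101  = hex 5
  rows 12-15 [P1,P2=11]: 0001  = hex 1
Output column (row 0 .. row 15) = 0000000001010001
Output column grouped in 4s = 0000 0000 0101 0001 = 0x0051
Convert to decimal digit by digit (value = value*16 + digit):
  0 -> 0
  0*16 + 0 = 0
  0*16 + 5 = 5
  5*16 + 1 = 81
Decimal = 81

81


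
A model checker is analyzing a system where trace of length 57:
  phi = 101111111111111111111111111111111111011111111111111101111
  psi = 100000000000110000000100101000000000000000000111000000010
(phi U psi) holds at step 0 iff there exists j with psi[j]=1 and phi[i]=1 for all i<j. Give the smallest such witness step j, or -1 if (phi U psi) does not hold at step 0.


(phi U psi) at 0: need smallest j with psi[j]=1 and phi[i]=1 for all i in [0,j).
Scan from step 0:
  step 0: psi=1 and phi held for [0,0) -> witness found
Witness step = 0

0


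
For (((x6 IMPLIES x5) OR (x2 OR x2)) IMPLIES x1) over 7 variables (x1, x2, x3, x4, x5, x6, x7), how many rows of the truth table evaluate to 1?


Formula: (((x6 IMPLIES x5) OR (x2 OR x2)) IMPLIES x1) over 7 vars (128 rows)
Evaluate each row (x1, x2, x3, x4, x5, x6, x7 as bits, MSB first):
  row 0 [0000000]: (((0 IMPLIES 0) OR (0 OR 0)) IMPLIES 0) -> 0
  row 1 [0000001]: (((0 IMPLIES 0) OR (0 OR 0)) IMPLIES 0) -> 0
  row 2 [0000010]: (((1 IMPLIES 0) OR (0 OR 0)) IMPLIES 0) -> 1
  row 3 [0000011]: (((1 IMPLIES 0) OR (0 OR 0)) IMPLIES 0) -> 1
  row 4 [0000100]: (((0 IMPLIES 1) OR (0 OR 0)) IMPLIES 0) -> 0
  (every remaining row is evaluated the same way; all 128 results are listed next)
Full result column, 8 rows per line (x1,x2,x3,x4 fixed per line; x5,x6,x7 runs 000..111 left to right):
  rows 0-7 [x1,x2,x3,x4=0000]: 00110000  (ones: 2)
  rows 8-15 [x1,x2,x3,x4=0001]: 00110000  (ones: 2)
  rows 16-23 [x1,x2,x3,x4=0010]: 00110000  (ones: 2)
  rows 24-31 [x1,x2,x3,x4=0011]: 00110000  (ones: 2)
  rows 32-39 [x1,x2,x3,x4=0100]: 00000000  (ones: 0)
  rows 40-47 [x1,x2,x3,x4=0101]: 00000000  (ones: 0)
  rows 48-55 [x1,x2,x3,x4=0110]: 00000000  (ones: 0)
  rows 56-63 [x1,x2,x3,x4=0111]: 00000000  (ones: 0)
  rows 64-71 [x1,x2,x3,x4=1000]: 11111111  (ones: 8)
  rows 72-79 [x1,x2,x3,x4=1001]: 11111111  (ones: 8)
  rows 80-87 [x1,x2,x3,x4=1010]: 11111111  (ones: 8)
  rows 88-95 [x1,x2,x3,x4=1011]: 11111111  (ones: 8)
  rows 96-103 [x1,x2,x3,x4=1100]: 11111111  (ones: 8)
  rows 104-111 [x1,x2,x3,x4=1101]: 11111111  (ones: 8)
  rows 112-119 [x1,x2,x3,x4=1110]: 11111111  (ones: 8)
  rows 120-127 [x1,x2,x3,x4=1111]: 11111111  (ones: 8)
Count of 1-rows = 2+2+2+2+0+0+0+0+8+8+8+8+8+8+8+8 = 72

72


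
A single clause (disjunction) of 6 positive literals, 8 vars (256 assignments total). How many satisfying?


Step 1: Total=2^8=256
Step 2: Unsat when all 6 false: 2^2=4
Step 3: Sat=256-4=252

252


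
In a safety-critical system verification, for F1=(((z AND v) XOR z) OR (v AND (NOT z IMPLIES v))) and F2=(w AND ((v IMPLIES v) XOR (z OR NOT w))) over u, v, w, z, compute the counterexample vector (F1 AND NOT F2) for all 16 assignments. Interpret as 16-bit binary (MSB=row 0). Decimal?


F1 = (((z AND v) XOR z) OR (v AND (NOT z IMPLIES v)))
F2 = (w AND ((v IMPLIES v) XOR (z OR NOT w)))
Counterexample to F1=>F2 is where F1=1 and F2=0.
Evaluate each row (bits = u,v,w,z, MSB first):
  row 0 [0000]: F1=0 F2=0 -> F1&~F2 -> 0
  row 1 [0001]: F1=1 F2=0 -> F1&~F2 -> 1
  row 2 [0010]: F1=0 F2=1 -> F1&~F2 -> 0
  row 3 [0011]: F1=1 F2=0 -> F1&~F2 -> 1
  row 4 [0100]: F1=1 F2=0 -> F1&~F2 -> 1
  row 5 [0101]: F1=1 F2=0 -> F1&~F2 -> 1
  row 6 [0110]: F1=1 F2=1 -> F1&~F2 -> 0
  row 7 [0111]: F1=1 F2=0 -> F1&~F2 -> 1
  row 8 [1000]: F1=0 F2=0 -> F1&~F2 -> 0
  row 9 [1001]: F1=1 F2=0 -> F1&~F2 -> 1
  row 10 [1010]: F1=0 F2=1 -> F1&~F2 -> 0
  row 11 [1011]: F1=1 F2=0 -> F1&~F2 -> 1
  row 12 [1100]: F1=1 F2=0 -> F1&~F2 -> 1
  row 13 [1101]: F1=1 F2=0 -> F1&~F2 -> 1
  row 14 [1110]: F1=1 F2=1 -> F1&~F2 -> 0
  row 15 [1111]: F1=1 F2=0 -> F1&~F2 -> 1
Full result column, 4 rows per line (u,v fixed per line; w,z runs 00..11 left to right):
  rows 0-3 [u,v=00]: 0101  = hex 5
  rows 4-7 [u,v=01]: 1101  = hex D
  rows 8-11 [u,v=10]: 0101  = hex 5
  rows 12-15 [u,v=11]: 1101  = hex D
Counterexample vector (row 0 .. row 15) = 0101110101011101
Output column grouped in 4s = 0101 1101 0101 1101 = 0x5D5D
Convert to decimal digit by digit (value = value*16 + digit):
  5 -> 5
  5*16 + 13 (D) = 93
  93*16 + 5 = 1493
  1493*16 + 13 (D) = 23901
Decimal = 23901

23901


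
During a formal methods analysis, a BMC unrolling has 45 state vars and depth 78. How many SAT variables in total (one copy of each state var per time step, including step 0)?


BMC unrolls to depth k, creating one copy of each state var for steps 0..k.
Step count = 78 + 1 = 79 (steps 0 through 78)
Vars per step = 45
Total = 45 * 79 = 3555

3555


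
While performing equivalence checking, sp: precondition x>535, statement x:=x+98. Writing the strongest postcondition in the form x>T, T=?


Formula: sp(P, x:=E) = exists old_x. (x = E[old_x/x]) AND P[old_x/x] (old_x is the value of x before the assignment; eliminate old_x by solving x = E[old_x/x] for old_x)
Step 1: Precondition P: x>535, i.e. old_x > 535
Step 2: Assignment gives x = old_x + 98, so old_x = x - 98
Step 3: Substitute into P: x - 98 > 535
Step 4: Simplify: x > 535+98 = 633

633


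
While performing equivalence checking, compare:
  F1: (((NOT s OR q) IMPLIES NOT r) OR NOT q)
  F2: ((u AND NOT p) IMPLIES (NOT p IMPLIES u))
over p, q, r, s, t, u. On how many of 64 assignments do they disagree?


F1 = (((NOT s OR q) IMPLIES NOT r) OR NOT q)
F2 = ((u AND NOT p) IMPLIES (NOT p IMPLIES u))
Evaluate both on each of 64 rows (bits = p,q,r,s,t,u):
  row 0 [000000]: F1=1 F2=1 -> 0
  row 1 [000001]: F1=1 F2=1 -> 0
  row 2 [000010]: F1=1 F2=1 -> 0
  row 3 [000011]: F1=1 F2=1 -> 0
  row 4 [000100]: F1=1 F2=1 -> 0
  (every remaining row is evaluated the same way; all 64 results are listed next)
Full result column, 8 rows per line (p,q,r fixed per line; s,t,u runs 000..111 left to right):
  rows 0-7 [p,q,r=000]: 00000000  (ones: 0)
  rows 8-15 [p,q,r=001]: 00000000  (ones: 0)
  rows 16-23 [p,q,r=010]: 00000000  (ones: 0)
  rows 24-31 [p,q,r=011]: 11111111  (ones: 8)
  rows 32-39 [p,q,r=100]: 00000000  (ones: 0)
  rows 40-47 [p,q,r=101]: 00000000  (ones: 0)
  rows 48-55 [p,q,r=110]: 00000000  (ones: 0)
  rows 56-63 [p,q,r=111]: 11111111  (ones: 8)
Disagreements = 0+0+0+8+0+0+0+8 = 16

16


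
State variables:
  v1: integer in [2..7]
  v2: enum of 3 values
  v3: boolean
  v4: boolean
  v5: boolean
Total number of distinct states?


State space = product of domain sizes of all variables.
Domain sizes:
  v1 (integer in [2..7]): 6
  v2 (enum of 3 values): 3
  v3 (boolean): 2
  v4 (boolean): 2
  v5 (boolean): 2
Product = 6 * 3 * 2 * 2 * 2 = 144

144


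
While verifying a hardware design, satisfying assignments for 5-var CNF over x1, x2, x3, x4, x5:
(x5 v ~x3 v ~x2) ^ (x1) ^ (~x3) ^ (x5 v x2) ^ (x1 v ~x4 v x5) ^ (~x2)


CNF with 6 clauses over 5 vars (32 assignments).
An assignment satisfies CNF iff every clause has >=1 true literal.
Check each row (bits = x1,x2,x3,x4,x5; clause T/F shown):
  row 0 [00000]: clauses=TFTFTT -> 0
  row 1 [00001]: clauses=TFTTTT -> 0
  row 2 [00010]: clauses=TFTFFT -> 0
  row 3 [00011]: clauses=TFTTTT -> 0
  row 4 [00100]: clauses=TFFFTT -> 0
  row 5 [00101]: clauses=TFFTTT -> 0
  row 6 [00110]: clauses=TFFFFT -> 0
  row 7 [00111]: clauses=TFFTTT -> 0
  row 8 [01000]: clauses=TFTTTF -> 0
  row 9 [01001]: clauses=TFTTTF -> 0
  row 10 [01010]: clauses=TFTTFF -> 0
  row 11 [01011]: clauses=TFTTTF -> 0
  row 12 [01100]: clauses=FFFTTF -> 0
  row 13 [01101]: clauses=TFFTTF -> 0
  row 14 [01110]: clauses=FFFTFF -> 0
  row 15 [01111]: clauses=TFFTTF -> 0
  row 16 [10000]: clauses=TTTFTT -> 0
  row 17 [10001]: clauses=TTTTTT -> 1
  row 18 [10010]: clauses=TTTFTT -> 0
  row 19 [10011]: clauses=TTTTTT -> 1
  row 20 [10100]: clauses=TTFFTT -> 0
  row 21 [10101]: clauses=TTFTTT -> 0
  row 22 [10110]: clauses=TTFFTT -> 0
  row 23 [10111]: clauses=TTFTTT -> 0
  row 24 [11000]: clauses=TTTTTF -> 0
  row 25 [11001]: clauses=TTTTTF -> 0
  row 26 [11010]: clauses=TTTTTF -> 0
  row 27 [11011]: clauses=TTTTTF -> 0
  row 28 [11100]: clauses=FTFTTF -> 0
  row 29 [11101]: clauses=TTFTTF -> 0
  row 30 [11110]: clauses=FTFTTF -> 0
  row 31 [11111]: clauses=TTFTTF -> 0
Full result column, 8 rows per line (x1,x2 fixed per line; x3,x4,x5 runs 000..111 left to right):
  rows 0-7 [x1,x2=00]: 00000000  (ones: 0)
  rows 8-15 [x1,x2=01]: 00000000  (ones: 0)
  rows 16-23 [x1,x2=10]: 01010000  (ones: 2)
  rows 24-31 [x1,x2=11]: 00000000  (ones: 0)
Satisfying assignments = 0+0+2+0 = 2

2


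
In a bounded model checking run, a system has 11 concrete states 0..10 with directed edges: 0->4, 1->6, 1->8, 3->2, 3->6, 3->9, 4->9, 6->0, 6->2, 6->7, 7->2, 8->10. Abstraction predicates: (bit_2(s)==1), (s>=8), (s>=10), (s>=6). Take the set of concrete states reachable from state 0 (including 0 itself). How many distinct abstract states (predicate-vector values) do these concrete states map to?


BFS from 0:
Concrete reachable: {0, 4, 9}
Abstract via predicates (bit_2(s)==1), (s>=8), (s>=10), (s>=6):
  (0,0,0,0) <- {0}
  (0,1,0,1) <- {9}
  (1,0,0,0) <- {4}
Distinct abstract states = 3

3


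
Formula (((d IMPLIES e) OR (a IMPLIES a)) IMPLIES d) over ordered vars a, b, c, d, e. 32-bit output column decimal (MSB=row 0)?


Formula: (((d IMPLIES e) OR (a IMPLIES a)) IMPLIES d) over a, b, c, d, e (32 rows)
Evaluate each row (bits = a,b,c,d,e, MSB first):
  row 0 [00000]: (((0 IMPLIES 0) OR (0 IMPLIES 0)) IMPLIES 0) -> 0
  row 1 [00001]: (((0 IMPLIES 1) OR (0 IMPLIES 0)) IMPLIES 0) -> 0
  row 2 [00010]: (((1 IMPLIES 0) OR (0 IMPLIES 0)) IMPLIES 1) -> 1
  row 3 [00011]: (((1 IMPLIES 1) OR (0 IMPLIES 0)) IMPLIES 1) -> 1
  row 4 [00100]: (((0 IMPLIES 0) OR (0 IMPLIES 0)) IMPLIES 0) -> 0
  row 5 [00101]: (((0 IMPLIES 1) OR (0 IMPLIES 0)) IMPLIES 0) -> 0
  row 6 [00110]: (((1 IMPLIES 0) OR (0 IMPLIES 0)) IMPLIES 1) -> 1
  row 7 [00111]: (((1 IMPLIES 1) OR (0 IMPLIES 0)) IMPLIES 1) -> 1
  row 8 [01000]: (((0 IMPLIES 0) OR (0 IMPLIES 0)) IMPLIES 0) -> 0
  row 9 [01001]: (((0 IMPLIES 1) OR (0 IMPLIES 0)) IMPLIES 0) -> 0
  row 10 [01010]: (((1 IMPLIES 0) OR (0 IMPLIES 0)) IMPLIES 1) -> 1
  row 11 [01011]: (((1 IMPLIES 1) OR (0 IMPLIES 0)) IMPLIES 1) -> 1
  row 12 [01100]: (((0 IMPLIES 0) OR (0 IMPLIES 0)) IMPLIES 0) -> 0
  row 13 [01101]: (((0 IMPLIES 1) OR (0 IMPLIES 0)) IMPLIES 0) -> 0
  row 14 [01110]: (((1 IMPLIES 0) OR (0 IMPLIES 0)) IMPLIES 1) -> 1
  row 15 [01111]: (((1 IMPLIES 1) OR (0 IMPLIES 0)) IMPLIES 1) -> 1
  row 16 [10000]: (((0 IMPLIES 0) OR (1 IMPLIES 1)) IMPLIES 0) -> 0
  row 17 [10001]: (((0 IMPLIES 1) OR (1 IMPLIES 1)) IMPLIES 0) -> 0
  row 18 [10010]: (((1 IMPLIES 0) OR (1 IMPLIES 1)) IMPLIES 1) -> 1
  row 19 [10011]: (((1 IMPLIES 1) OR (1 IMPLIES 1)) IMPLIES 1) -> 1
  row 20 [10100]: (((0 IMPLIES 0) OR (1 IMPLIES 1)) IMPLIES 0) -> 0
  row 21 [10101]: (((0 IMPLIES 1) OR (1 IMPLIES 1)) IMPLIES 0) -> 0
  row 22 [10110]: (((1 IMPLIES 0) OR (1 IMPLIES 1)) IMPLIES 1) -> 1
  row 23 [10111]: (((1 IMPLIES 1) OR (1 IMPLIES 1)) IMPLIES 1) -> 1
  row 24 [11000]: (((0 IMPLIES 0) OR (1 IMPLIES 1)) IMPLIES 0) -> 0
  row 25 [11001]: (((0 IMPLIES 1) OR (1 IMPLIES 1)) IMPLIES 0) -> 0
  row 26 [11010]: (((1 IMPLIES 0) OR (1 IMPLIES 1)) IMPLIES 1) -> 1
  row 27 [11011]: (((1 IMPLIES 1) OR (1 IMPLIES 1)) IMPLIES 1) -> 1
  row 28 [11100]: (((0 IMPLIES 0) OR (1 IMPLIES 1)) IMPLIES 0) -> 0
  row 29 [11101]: (((0 IMPLIES 1) OR (1 IMPLIES 1)) IMPLIES 0) -> 0
  row 30 [11110]: (((1 IMPLIES 0) OR (1 IMPLIES 1)) IMPLIES 1) -> 1
  row 31 [11111]: (((1 IMPLIES 1) OR (1 IMPLIES 1)) IMPLIES 1) -> 1
Full result column, 4 rows per line (a,b,c fixed per line; d,e runs 00..11 left to right):
  rows 0-3 [a,b,c=000]: 0011  = hex 3
  rows 4-7 [a,b,c=001]: 0011  = hex 3
  rows 8-11 [a,b,c=010]: 0011  = hex 3
  rows 12-15 [a,b,c=011]: 0011  = hex 3
  rows 16-19 [a,b,c=100]: 0011  = hex 3
  rows 20-23 [a,b,c=101]: 0011  = hex 3
  rows 24-27 [a,b,c=110]: 0011  = hex 3
  rows 28-31 [a,b,c=111]: 0011  = hex 3
Output column (row 0 .. row 31) = 00110011001100110011001100110011
Output column grouped in 4s = 0011 0011 0011 0011 0011 0011 0011 0011 = 0x33333333
Convert to decimal digit by digit (value = value*16 + digit):
  3 -> 3
  3*16 + 3 = 51
  51*16 + 3 = 819
  819*16 + 3 = 13107
  13107*16 + 3 = 209715
  209715*16 + 3 = 3355443
  3355443*16 + 3 = 53687091
  53687091*16 + 3 = 858993459
Decimal = 858993459

858993459
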